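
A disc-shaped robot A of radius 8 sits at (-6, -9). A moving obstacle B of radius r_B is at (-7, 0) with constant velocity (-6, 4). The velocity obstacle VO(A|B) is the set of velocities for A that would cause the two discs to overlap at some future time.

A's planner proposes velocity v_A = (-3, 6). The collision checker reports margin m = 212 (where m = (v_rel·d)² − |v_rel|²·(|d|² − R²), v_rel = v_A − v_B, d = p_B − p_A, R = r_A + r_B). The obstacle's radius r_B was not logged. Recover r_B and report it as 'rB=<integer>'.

m = 212
d = (-1, 9);  v_rel = (3, 2),  |v_rel|² = 13
v_rel×d = (3)·(9) − (2)·(-1) = 29
since m = R²·13 − 29²:  R² = (841 + 212) / 13 = 81
R = √81 = 9  ⇒  r_B = 9 − 8 = 1

rB=1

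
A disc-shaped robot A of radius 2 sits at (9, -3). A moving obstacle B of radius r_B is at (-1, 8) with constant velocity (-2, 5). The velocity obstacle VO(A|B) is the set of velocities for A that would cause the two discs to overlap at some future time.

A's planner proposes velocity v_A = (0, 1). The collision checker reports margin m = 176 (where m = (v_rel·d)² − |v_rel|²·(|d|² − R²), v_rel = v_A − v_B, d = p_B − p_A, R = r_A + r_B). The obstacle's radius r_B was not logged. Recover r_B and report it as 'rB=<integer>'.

m = 176
d = (-10, 11);  v_rel = (2, -4),  |v_rel|² = 20
v_rel×d = (2)·(11) − (-4)·(-10) = -18
since m = R²·20 − (-18)²:  R² = (324 + 176) / 20 = 25
R = √25 = 5  ⇒  r_B = 5 − 2 = 3

rB=3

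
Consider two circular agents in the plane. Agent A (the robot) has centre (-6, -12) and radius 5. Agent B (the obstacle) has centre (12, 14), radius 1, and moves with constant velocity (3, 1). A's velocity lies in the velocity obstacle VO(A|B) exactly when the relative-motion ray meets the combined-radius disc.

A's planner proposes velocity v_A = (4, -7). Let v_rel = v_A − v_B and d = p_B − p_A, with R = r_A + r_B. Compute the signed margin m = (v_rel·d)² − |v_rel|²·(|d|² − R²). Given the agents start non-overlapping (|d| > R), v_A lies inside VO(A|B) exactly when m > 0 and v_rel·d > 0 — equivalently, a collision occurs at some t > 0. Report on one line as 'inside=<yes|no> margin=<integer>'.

d = (18, 26),  |d|² = 1000;  R = 5+1 = 6,  c = 1000−6² = 964
v_rel = (1, -8),  |v_rel|² = 65;  v_rel·d = (1)·(18) + (-8)·(26) = -190
65·t² + 380·t + 964 = 0  ⇒  m = (-190)² − 65·964 = -26560
m = -26560 < 0,  v_rel·d = -190 < 0  ⇒  outside

inside=no margin=-26560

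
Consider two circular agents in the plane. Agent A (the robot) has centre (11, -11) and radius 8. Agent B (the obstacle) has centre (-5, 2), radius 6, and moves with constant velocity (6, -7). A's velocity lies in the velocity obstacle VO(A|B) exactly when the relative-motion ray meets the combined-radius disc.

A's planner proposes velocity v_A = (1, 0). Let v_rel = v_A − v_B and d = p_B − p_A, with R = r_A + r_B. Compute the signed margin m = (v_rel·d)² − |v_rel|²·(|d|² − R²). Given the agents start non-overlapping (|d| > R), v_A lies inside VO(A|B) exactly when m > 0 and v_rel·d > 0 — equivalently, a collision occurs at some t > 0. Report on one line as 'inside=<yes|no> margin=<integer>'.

d = (-16, 13),  |d|² = 425;  R = 8+6 = 14,  c = 425−14² = 229
v_rel = (-5, 7),  |v_rel|² = 74;  v_rel·d = (-5)·(-16) + (7)·(13) = 171
74·t² − 342·t + 229 = 0  ⇒  m = 171² − 74·229 = 12295
m = 12295 > 0,  v_rel·d = 171 > 0  ⇒  inside

inside=yes margin=12295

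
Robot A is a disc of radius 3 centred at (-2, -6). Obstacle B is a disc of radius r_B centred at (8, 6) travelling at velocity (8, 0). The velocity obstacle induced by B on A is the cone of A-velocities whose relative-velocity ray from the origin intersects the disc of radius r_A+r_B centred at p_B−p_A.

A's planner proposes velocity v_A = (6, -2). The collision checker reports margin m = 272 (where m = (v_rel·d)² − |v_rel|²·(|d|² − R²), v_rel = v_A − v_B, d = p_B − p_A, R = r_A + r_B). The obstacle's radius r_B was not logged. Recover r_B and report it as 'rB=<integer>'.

m = 272
d = (10, 12);  v_rel = (-2, -2),  |v_rel|² = 8
v_rel×d = (-2)·(12) − (-2)·(10) = -4
since m = R²·8 − (-4)²:  R² = (16 + 272) / 8 = 36
R = √36 = 6  ⇒  r_B = 6 − 3 = 3

rB=3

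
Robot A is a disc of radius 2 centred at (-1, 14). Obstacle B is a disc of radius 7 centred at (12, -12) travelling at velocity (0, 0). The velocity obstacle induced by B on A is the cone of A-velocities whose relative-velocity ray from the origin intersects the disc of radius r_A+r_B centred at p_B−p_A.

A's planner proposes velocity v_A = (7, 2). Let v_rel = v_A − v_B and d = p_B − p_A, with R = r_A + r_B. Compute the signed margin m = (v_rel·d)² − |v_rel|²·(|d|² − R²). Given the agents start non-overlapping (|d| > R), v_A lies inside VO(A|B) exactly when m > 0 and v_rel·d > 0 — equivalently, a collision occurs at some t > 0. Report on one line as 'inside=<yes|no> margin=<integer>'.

d = (13, -26),  |d|² = 845;  R = 2+7 = 9,  c = 845−9² = 764
v_rel = (7, 2),  |v_rel|² = 53;  v_rel·d = (7)·(13) + (2)·(-26) = 39
53·t² − 78·t + 764 = 0  ⇒  m = 39² − 53·764 = -38971
m = -38971 < 0,  v_rel·d = 39 > 0  ⇒  outside

inside=no margin=-38971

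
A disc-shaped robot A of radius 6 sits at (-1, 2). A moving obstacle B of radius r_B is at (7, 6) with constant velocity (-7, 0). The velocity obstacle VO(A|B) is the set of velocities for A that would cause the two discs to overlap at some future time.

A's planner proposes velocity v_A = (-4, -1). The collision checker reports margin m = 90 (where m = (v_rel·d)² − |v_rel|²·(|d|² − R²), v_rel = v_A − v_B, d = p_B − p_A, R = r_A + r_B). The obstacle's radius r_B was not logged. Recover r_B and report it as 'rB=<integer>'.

m = 90
d = (8, 4);  v_rel = (3, -1),  |v_rel|² = 10
v_rel×d = (3)·(4) − (-1)·(8) = 20
since m = R²·10 − 20²:  R² = (400 + 90) / 10 = 49
R = √49 = 7  ⇒  r_B = 7 − 6 = 1

rB=1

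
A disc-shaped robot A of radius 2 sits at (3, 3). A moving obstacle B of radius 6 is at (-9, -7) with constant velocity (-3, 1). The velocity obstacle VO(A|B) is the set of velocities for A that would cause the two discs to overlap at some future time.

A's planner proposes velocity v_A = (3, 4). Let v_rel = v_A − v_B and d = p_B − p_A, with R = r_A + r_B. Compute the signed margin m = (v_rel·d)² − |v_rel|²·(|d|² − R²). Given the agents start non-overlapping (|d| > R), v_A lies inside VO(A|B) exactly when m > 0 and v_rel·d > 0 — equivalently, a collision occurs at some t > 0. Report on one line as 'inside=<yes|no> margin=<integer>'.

d = (-12, -10),  |d|² = 244;  R = 2+6 = 8,  c = 244−8² = 180
v_rel = (6, 3),  |v_rel|² = 45;  v_rel·d = (6)·(-12) + (3)·(-10) = -102
45·t² + 204·t + 180 = 0  ⇒  m = (-102)² − 45·180 = 2304
m = 2304 > 0,  v_rel·d = -102 < 0  ⇒  outside

inside=no margin=2304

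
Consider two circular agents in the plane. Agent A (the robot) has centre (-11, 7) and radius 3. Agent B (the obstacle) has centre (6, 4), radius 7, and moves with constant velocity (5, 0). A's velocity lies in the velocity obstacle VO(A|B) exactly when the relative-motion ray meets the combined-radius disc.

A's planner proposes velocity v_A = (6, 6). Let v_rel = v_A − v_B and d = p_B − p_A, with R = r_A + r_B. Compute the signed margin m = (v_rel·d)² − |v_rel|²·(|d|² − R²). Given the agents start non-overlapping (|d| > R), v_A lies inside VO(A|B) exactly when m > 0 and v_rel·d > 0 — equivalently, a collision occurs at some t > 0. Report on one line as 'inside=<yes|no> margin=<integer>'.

d = (17, -3),  |d|² = 298;  R = 3+7 = 10,  c = 298−10² = 198
v_rel = (1, 6),  |v_rel|² = 37;  v_rel·d = (1)·(17) + (6)·(-3) = -1
37·t² + 2·t + 198 = 0  ⇒  m = (-1)² − 37·198 = -7325
m = -7325 < 0,  v_rel·d = -1 < 0  ⇒  outside

inside=no margin=-7325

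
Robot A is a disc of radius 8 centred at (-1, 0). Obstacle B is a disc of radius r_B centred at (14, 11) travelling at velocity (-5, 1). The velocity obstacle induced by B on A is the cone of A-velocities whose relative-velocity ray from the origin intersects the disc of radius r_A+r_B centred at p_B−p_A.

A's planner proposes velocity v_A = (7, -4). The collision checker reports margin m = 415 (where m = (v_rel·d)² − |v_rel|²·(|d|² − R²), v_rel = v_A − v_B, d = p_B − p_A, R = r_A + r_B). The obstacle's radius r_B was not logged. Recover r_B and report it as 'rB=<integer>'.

m = 415
d = (15, 11);  v_rel = (12, -5),  |v_rel|² = 169
v_rel×d = (12)·(11) − (-5)·(15) = 207
since m = R²·169 − 207²:  R² = (42849 + 415) / 169 = 256
R = √256 = 16  ⇒  r_B = 16 − 8 = 8

rB=8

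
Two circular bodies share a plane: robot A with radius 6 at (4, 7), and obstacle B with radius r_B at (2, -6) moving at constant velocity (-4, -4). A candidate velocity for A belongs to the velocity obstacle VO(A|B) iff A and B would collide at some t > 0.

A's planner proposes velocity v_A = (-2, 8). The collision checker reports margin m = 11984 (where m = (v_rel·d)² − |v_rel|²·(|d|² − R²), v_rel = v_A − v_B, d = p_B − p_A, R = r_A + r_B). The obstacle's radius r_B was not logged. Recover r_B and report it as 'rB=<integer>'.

m = 11984
d = (-2, -13);  v_rel = (2, 12),  |v_rel|² = 148
v_rel×d = (2)·(-13) − (12)·(-2) = -2
since m = R²·148 − (-2)²:  R² = (4 + 11984) / 148 = 81
R = √81 = 9  ⇒  r_B = 9 − 6 = 3

rB=3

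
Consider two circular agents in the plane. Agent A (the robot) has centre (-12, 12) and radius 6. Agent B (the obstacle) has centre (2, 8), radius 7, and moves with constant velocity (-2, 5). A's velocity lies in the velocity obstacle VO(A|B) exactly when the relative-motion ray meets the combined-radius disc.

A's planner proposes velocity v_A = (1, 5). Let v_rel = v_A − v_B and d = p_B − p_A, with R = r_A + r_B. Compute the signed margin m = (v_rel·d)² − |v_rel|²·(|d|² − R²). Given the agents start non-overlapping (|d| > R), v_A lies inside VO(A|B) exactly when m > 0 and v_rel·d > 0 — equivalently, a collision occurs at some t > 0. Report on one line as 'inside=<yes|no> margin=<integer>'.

d = (14, -4),  |d|² = 212;  R = 6+7 = 13,  c = 212−13² = 43
v_rel = (3, 0),  |v_rel|² = 9;  v_rel·d = (3)·(14) + (0)·(-4) = 42
9·t² − 84·t + 43 = 0  ⇒  m = 42² − 9·43 = 1377
m = 1377 > 0,  v_rel·d = 42 > 0  ⇒  inside

inside=yes margin=1377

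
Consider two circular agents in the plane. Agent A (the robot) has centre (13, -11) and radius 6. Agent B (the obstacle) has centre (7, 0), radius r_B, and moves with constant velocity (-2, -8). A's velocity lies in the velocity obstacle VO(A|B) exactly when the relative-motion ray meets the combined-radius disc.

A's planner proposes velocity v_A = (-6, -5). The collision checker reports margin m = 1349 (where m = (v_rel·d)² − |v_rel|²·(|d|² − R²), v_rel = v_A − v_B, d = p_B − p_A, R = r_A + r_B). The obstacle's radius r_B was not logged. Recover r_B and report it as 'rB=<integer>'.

m = 1349
d = (-6, 11);  v_rel = (-4, 3),  |v_rel|² = 25
v_rel×d = (-4)·(11) − (3)·(-6) = -26
since m = R²·25 − (-26)²:  R² = (676 + 1349) / 25 = 81
R = √81 = 9  ⇒  r_B = 9 − 6 = 3

rB=3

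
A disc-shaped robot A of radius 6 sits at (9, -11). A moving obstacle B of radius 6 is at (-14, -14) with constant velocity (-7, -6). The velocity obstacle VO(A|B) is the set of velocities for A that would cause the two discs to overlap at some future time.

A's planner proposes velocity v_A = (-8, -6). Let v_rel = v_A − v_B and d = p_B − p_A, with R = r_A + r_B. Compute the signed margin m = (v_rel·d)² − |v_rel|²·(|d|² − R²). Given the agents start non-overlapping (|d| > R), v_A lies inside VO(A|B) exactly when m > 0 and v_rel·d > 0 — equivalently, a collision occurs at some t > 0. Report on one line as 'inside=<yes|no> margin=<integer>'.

d = (-23, -3),  |d|² = 538;  R = 6+6 = 12,  c = 538−12² = 394
v_rel = (-1, 0),  |v_rel|² = 1;  v_rel·d = (-1)·(-23) + (0)·(-3) = 23
1·t² − 46·t + 394 = 0  ⇒  m = 23² − 1·394 = 135
m = 135 > 0,  v_rel·d = 23 > 0  ⇒  inside

inside=yes margin=135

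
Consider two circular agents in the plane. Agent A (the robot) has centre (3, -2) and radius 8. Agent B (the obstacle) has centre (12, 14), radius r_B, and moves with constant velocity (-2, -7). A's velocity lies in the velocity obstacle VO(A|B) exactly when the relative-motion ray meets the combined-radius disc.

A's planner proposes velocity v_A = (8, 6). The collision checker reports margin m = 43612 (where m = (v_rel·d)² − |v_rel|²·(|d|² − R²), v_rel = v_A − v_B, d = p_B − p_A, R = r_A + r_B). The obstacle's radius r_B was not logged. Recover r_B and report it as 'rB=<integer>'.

m = 43612
d = (9, 16);  v_rel = (10, 13),  |v_rel|² = 269
v_rel×d = (10)·(16) − (13)·(9) = 43
since m = R²·269 − 43²:  R² = (1849 + 43612) / 269 = 169
R = √169 = 13  ⇒  r_B = 13 − 8 = 5

rB=5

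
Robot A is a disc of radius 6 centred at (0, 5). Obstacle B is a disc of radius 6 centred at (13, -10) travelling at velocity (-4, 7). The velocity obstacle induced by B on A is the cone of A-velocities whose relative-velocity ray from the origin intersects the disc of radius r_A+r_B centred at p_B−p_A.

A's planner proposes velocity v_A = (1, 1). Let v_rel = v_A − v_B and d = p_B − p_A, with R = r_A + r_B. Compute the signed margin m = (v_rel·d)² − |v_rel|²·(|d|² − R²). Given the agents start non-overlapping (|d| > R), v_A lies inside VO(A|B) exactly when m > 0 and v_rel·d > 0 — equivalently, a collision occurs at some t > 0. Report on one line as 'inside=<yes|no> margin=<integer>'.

d = (13, -15),  |d|² = 394;  R = 6+6 = 12,  c = 394−12² = 250
v_rel = (5, -6),  |v_rel|² = 61;  v_rel·d = (5)·(13) + (-6)·(-15) = 155
61·t² − 310·t + 250 = 0  ⇒  m = 155² − 61·250 = 8775
m = 8775 > 0,  v_rel·d = 155 > 0  ⇒  inside

inside=yes margin=8775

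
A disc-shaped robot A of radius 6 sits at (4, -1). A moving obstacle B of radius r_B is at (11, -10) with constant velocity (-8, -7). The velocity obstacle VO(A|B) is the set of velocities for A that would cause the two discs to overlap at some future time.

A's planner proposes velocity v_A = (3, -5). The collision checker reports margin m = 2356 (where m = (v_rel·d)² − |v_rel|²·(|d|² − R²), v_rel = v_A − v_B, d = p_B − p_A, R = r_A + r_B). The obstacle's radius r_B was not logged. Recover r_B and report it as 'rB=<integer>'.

m = 2356
d = (7, -9);  v_rel = (11, 2),  |v_rel|² = 125
v_rel×d = (11)·(-9) − (2)·(7) = -113
since m = R²·125 − (-113)²:  R² = (12769 + 2356) / 125 = 121
R = √121 = 11  ⇒  r_B = 11 − 6 = 5

rB=5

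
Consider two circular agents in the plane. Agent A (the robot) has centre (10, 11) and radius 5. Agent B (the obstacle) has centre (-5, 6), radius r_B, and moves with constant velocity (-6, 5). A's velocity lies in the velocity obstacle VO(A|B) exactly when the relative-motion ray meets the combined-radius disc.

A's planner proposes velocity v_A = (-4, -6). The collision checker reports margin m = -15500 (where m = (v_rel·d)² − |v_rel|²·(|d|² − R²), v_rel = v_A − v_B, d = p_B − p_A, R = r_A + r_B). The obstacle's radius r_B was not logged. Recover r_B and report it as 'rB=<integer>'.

m = -15500
d = (-15, -5);  v_rel = (2, -11),  |v_rel|² = 125
v_rel×d = (2)·(-5) − (-11)·(-15) = -175
since m = R²·125 − (-175)²:  R² = (30625 + -15500) / 125 = 121
R = √121 = 11  ⇒  r_B = 11 − 5 = 6

rB=6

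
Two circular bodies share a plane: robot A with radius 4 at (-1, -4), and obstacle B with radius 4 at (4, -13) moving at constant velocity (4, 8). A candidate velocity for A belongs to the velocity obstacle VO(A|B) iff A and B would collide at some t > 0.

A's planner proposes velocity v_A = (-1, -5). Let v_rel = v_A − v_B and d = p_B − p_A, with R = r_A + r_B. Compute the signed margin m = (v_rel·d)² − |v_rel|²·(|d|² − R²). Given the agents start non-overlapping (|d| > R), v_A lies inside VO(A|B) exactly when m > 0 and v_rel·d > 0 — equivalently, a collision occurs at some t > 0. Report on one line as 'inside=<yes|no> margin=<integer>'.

d = (5, -9),  |d|² = 106;  R = 4+4 = 8,  c = 106−8² = 42
v_rel = (-5, -13),  |v_rel|² = 194;  v_rel·d = (-5)·(5) + (-13)·(-9) = 92
194·t² − 184·t + 42 = 0  ⇒  m = 92² − 194·42 = 316
m = 316 > 0,  v_rel·d = 92 > 0  ⇒  inside

inside=yes margin=316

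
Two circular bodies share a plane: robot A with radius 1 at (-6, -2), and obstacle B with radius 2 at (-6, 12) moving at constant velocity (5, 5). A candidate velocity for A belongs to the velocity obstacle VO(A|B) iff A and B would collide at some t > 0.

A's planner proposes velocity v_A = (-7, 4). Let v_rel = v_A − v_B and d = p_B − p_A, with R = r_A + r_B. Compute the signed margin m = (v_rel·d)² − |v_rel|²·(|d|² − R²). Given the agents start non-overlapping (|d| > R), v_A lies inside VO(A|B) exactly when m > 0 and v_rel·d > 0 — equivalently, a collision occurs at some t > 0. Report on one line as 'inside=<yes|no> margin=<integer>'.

d = (0, 14),  |d|² = 196;  R = 1+2 = 3,  c = 196−3² = 187
v_rel = (-12, -1),  |v_rel|² = 145;  v_rel·d = (-12)·(0) + (-1)·(14) = -14
145·t² + 28·t + 187 = 0  ⇒  m = (-14)² − 145·187 = -26919
m = -26919 < 0,  v_rel·d = -14 < 0  ⇒  outside

inside=no margin=-26919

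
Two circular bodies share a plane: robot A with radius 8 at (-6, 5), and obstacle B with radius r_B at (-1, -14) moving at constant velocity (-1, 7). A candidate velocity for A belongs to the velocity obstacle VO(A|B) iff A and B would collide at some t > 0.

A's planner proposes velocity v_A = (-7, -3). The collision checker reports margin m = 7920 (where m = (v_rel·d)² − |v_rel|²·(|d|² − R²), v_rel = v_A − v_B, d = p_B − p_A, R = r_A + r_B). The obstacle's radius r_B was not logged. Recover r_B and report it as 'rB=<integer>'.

m = 7920
d = (5, -19);  v_rel = (-6, -10),  |v_rel|² = 136
v_rel×d = (-6)·(-19) − (-10)·(5) = 164
since m = R²·136 − 164²:  R² = (26896 + 7920) / 136 = 256
R = √256 = 16  ⇒  r_B = 16 − 8 = 8

rB=8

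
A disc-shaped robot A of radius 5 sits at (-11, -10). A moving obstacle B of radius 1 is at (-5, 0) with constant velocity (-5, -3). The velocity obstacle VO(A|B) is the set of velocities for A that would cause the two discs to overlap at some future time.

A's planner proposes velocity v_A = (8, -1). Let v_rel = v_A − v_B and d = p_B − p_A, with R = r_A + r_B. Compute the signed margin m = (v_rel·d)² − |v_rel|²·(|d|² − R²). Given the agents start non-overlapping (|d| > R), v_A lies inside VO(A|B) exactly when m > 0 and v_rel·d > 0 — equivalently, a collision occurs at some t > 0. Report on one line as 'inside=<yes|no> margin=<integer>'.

d = (6, 10),  |d|² = 136;  R = 5+1 = 6,  c = 136−6² = 100
v_rel = (13, 2),  |v_rel|² = 173;  v_rel·d = (13)·(6) + (2)·(10) = 98
173·t² − 196·t + 100 = 0  ⇒  m = 98² − 173·100 = -7696
m = -7696 < 0,  v_rel·d = 98 > 0  ⇒  outside

inside=no margin=-7696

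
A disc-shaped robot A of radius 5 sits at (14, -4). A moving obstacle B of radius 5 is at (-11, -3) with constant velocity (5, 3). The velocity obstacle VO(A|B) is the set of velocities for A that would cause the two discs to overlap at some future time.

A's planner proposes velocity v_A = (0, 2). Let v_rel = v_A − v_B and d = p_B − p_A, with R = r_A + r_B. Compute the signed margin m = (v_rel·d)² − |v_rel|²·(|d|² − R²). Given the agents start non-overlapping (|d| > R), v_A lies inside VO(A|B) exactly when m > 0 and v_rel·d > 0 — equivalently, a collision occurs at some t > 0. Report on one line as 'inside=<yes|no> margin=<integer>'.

d = (-25, 1),  |d|² = 626;  R = 5+5 = 10,  c = 626−10² = 526
v_rel = (-5, -1),  |v_rel|² = 26;  v_rel·d = (-5)·(-25) + (-1)·(1) = 124
26·t² − 248·t + 526 = 0  ⇒  m = 124² − 26·526 = 1700
m = 1700 > 0,  v_rel·d = 124 > 0  ⇒  inside

inside=yes margin=1700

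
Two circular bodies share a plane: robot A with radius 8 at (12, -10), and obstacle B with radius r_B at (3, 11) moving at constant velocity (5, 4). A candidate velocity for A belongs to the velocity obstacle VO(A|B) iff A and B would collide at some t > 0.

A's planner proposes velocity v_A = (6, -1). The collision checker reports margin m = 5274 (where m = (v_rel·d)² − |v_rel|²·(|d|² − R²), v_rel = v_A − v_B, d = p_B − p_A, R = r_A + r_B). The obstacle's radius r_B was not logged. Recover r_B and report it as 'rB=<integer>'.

m = 5274
d = (-9, 21);  v_rel = (1, -5),  |v_rel|² = 26
v_rel×d = (1)·(21) − (-5)·(-9) = -24
since m = R²·26 − (-24)²:  R² = (576 + 5274) / 26 = 225
R = √225 = 15  ⇒  r_B = 15 − 8 = 7

rB=7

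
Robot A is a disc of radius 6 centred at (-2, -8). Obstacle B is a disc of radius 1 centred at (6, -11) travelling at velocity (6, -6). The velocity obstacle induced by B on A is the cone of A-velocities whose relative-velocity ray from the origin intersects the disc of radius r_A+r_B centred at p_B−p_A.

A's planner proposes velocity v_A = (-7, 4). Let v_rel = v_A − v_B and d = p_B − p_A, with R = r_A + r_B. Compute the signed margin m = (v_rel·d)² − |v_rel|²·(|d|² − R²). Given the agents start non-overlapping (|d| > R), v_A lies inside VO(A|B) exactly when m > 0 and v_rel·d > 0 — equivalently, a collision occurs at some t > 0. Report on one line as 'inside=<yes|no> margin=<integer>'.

d = (8, -3),  |d|² = 73;  R = 6+1 = 7,  c = 73−7² = 24
v_rel = (-13, 10),  |v_rel|² = 269;  v_rel·d = (-13)·(8) + (10)·(-3) = -134
269·t² + 268·t + 24 = 0  ⇒  m = (-134)² − 269·24 = 11500
m = 11500 > 0,  v_rel·d = -134 < 0  ⇒  outside

inside=no margin=11500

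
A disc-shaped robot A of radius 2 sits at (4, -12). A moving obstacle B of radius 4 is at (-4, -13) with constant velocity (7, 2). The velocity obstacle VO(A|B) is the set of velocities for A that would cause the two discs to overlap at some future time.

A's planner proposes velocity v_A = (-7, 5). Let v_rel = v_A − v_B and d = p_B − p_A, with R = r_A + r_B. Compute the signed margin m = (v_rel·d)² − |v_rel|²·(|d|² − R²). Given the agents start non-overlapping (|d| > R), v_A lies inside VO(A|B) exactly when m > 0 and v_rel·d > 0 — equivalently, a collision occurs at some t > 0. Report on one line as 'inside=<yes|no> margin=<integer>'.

d = (-8, -1),  |d|² = 65;  R = 2+4 = 6,  c = 65−6² = 29
v_rel = (-14, 3),  |v_rel|² = 205;  v_rel·d = (-14)·(-8) + (3)·(-1) = 109
205·t² − 218·t + 29 = 0  ⇒  m = 109² − 205·29 = 5936
m = 5936 > 0,  v_rel·d = 109 > 0  ⇒  inside

inside=yes margin=5936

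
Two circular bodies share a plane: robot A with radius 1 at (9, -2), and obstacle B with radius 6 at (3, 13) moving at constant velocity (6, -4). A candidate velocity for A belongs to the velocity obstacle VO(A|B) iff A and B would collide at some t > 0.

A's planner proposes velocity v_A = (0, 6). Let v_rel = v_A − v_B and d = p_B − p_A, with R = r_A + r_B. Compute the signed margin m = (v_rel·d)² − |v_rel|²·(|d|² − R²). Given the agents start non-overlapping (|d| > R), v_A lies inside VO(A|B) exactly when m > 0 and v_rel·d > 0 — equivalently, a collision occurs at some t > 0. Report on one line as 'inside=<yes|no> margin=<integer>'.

d = (-6, 15),  |d|² = 261;  R = 1+6 = 7,  c = 261−7² = 212
v_rel = (-6, 10),  |v_rel|² = 136;  v_rel·d = (-6)·(-6) + (10)·(15) = 186
136·t² − 372·t + 212 = 0  ⇒  m = 186² − 136·212 = 5764
m = 5764 > 0,  v_rel·d = 186 > 0  ⇒  inside

inside=yes margin=5764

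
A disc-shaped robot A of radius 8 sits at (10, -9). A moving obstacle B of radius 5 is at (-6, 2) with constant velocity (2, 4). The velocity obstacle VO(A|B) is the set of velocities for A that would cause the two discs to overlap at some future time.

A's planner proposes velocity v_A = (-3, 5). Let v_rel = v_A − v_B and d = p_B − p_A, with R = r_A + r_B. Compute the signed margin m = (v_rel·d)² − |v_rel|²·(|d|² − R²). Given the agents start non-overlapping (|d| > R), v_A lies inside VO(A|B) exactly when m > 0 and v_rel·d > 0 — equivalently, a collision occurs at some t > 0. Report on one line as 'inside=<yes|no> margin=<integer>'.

d = (-16, 11),  |d|² = 377;  R = 8+5 = 13,  c = 377−13² = 208
v_rel = (-5, 1),  |v_rel|² = 26;  v_rel·d = (-5)·(-16) + (1)·(11) = 91
26·t² − 182·t + 208 = 0  ⇒  m = 91² − 26·208 = 2873
m = 2873 > 0,  v_rel·d = 91 > 0  ⇒  inside

inside=yes margin=2873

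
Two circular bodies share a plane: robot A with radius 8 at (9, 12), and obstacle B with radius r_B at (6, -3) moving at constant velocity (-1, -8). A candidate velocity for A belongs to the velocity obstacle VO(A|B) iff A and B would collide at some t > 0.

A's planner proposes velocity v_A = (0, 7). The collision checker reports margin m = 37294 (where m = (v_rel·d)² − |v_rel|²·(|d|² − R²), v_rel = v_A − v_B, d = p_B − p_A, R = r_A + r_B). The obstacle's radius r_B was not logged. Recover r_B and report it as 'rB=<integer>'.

m = 37294
d = (-3, -15);  v_rel = (1, 15),  |v_rel|² = 226
v_rel×d = (1)·(-15) − (15)·(-3) = 30
since m = R²·226 − 30²:  R² = (900 + 37294) / 226 = 169
R = √169 = 13  ⇒  r_B = 13 − 8 = 5

rB=5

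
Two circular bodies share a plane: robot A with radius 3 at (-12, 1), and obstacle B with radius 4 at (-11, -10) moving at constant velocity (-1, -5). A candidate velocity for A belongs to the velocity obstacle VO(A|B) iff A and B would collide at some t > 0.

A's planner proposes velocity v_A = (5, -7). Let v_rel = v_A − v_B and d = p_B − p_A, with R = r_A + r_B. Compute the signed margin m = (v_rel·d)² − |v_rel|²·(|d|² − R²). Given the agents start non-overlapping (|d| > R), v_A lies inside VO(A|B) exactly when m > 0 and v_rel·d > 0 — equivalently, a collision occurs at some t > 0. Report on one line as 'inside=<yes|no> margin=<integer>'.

d = (1, -11),  |d|² = 122;  R = 3+4 = 7,  c = 122−7² = 73
v_rel = (6, -2),  |v_rel|² = 40;  v_rel·d = (6)·(1) + (-2)·(-11) = 28
40·t² − 56·t + 73 = 0  ⇒  m = 28² − 40·73 = -2136
m = -2136 < 0,  v_rel·d = 28 > 0  ⇒  outside

inside=no margin=-2136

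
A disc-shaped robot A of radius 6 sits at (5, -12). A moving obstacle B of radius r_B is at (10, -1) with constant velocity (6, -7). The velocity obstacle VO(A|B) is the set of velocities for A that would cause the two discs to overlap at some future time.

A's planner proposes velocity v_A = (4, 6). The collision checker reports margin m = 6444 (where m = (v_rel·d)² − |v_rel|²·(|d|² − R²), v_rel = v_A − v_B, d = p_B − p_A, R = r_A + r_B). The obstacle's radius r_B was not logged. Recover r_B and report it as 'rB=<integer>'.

m = 6444
d = (5, 11);  v_rel = (-2, 13),  |v_rel|² = 173
v_rel×d = (-2)·(11) − (13)·(5) = -87
since m = R²·173 − (-87)²:  R² = (7569 + 6444) / 173 = 81
R = √81 = 9  ⇒  r_B = 9 − 6 = 3

rB=3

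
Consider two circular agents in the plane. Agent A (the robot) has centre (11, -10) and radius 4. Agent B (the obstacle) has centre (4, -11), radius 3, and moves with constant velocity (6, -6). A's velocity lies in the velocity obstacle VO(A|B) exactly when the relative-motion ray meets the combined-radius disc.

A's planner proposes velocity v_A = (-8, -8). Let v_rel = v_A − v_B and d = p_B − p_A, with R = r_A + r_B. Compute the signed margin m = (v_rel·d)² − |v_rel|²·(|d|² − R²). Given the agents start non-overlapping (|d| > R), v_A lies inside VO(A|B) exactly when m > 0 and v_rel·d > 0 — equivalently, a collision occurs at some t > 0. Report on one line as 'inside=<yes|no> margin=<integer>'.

d = (-7, -1),  |d|² = 50;  R = 4+3 = 7,  c = 50−7² = 1
v_rel = (-14, -2),  |v_rel|² = 200;  v_rel·d = (-14)·(-7) + (-2)·(-1) = 100
200·t² − 200·t + 1 = 0  ⇒  m = 100² − 200·1 = 9800
m = 9800 > 0,  v_rel·d = 100 > 0  ⇒  inside

inside=yes margin=9800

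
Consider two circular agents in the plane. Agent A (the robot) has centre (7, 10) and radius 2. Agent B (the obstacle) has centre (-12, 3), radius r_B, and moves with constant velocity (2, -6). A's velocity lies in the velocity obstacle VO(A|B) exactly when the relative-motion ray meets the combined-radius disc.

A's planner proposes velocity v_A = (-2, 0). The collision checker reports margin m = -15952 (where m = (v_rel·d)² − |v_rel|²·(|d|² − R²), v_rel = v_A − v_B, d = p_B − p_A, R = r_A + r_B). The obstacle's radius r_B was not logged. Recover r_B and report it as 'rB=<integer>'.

m = -15952
d = (-19, -7);  v_rel = (-4, 6),  |v_rel|² = 52
v_rel×d = (-4)·(-7) − (6)·(-19) = 142
since m = R²·52 − 142²:  R² = (20164 + -15952) / 52 = 81
R = √81 = 9  ⇒  r_B = 9 − 2 = 7

rB=7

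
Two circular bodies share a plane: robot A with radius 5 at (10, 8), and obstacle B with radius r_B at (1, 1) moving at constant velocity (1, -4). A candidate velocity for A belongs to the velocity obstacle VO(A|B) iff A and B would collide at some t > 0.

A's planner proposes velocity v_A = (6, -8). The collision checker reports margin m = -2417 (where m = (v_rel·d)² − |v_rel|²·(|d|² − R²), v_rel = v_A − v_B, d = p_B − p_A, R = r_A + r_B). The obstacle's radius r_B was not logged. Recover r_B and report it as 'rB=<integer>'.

m = -2417
d = (-9, -7);  v_rel = (5, -4),  |v_rel|² = 41
v_rel×d = (5)·(-7) − (-4)·(-9) = -71
since m = R²·41 − (-71)²:  R² = (5041 + -2417) / 41 = 64
R = √64 = 8  ⇒  r_B = 8 − 5 = 3

rB=3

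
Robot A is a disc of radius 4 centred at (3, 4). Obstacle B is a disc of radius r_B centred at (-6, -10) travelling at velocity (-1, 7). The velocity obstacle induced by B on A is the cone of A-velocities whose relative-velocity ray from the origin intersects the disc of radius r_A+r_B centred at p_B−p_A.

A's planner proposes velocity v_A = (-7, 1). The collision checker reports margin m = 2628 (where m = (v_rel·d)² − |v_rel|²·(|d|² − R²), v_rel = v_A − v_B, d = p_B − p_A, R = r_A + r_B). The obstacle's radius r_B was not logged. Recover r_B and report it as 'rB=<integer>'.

m = 2628
d = (-9, -14);  v_rel = (-6, -6),  |v_rel|² = 72
v_rel×d = (-6)·(-14) − (-6)·(-9) = 30
since m = R²·72 − 30²:  R² = (900 + 2628) / 72 = 49
R = √49 = 7  ⇒  r_B = 7 − 4 = 3

rB=3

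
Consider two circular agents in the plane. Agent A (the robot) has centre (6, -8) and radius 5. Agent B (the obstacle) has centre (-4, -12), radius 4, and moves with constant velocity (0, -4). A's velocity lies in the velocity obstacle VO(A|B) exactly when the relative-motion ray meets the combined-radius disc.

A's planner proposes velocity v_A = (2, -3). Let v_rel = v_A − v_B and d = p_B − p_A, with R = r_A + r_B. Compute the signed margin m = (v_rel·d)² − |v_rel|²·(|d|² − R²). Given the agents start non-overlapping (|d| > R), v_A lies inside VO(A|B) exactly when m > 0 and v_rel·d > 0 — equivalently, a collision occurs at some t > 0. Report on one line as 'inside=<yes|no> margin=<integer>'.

d = (-10, -4),  |d|² = 116;  R = 5+4 = 9,  c = 116−9² = 35
v_rel = (2, 1),  |v_rel|² = 5;  v_rel·d = (2)·(-10) + (1)·(-4) = -24
5·t² + 48·t + 35 = 0  ⇒  m = (-24)² − 5·35 = 401
m = 401 > 0,  v_rel·d = -24 < 0  ⇒  outside

inside=no margin=401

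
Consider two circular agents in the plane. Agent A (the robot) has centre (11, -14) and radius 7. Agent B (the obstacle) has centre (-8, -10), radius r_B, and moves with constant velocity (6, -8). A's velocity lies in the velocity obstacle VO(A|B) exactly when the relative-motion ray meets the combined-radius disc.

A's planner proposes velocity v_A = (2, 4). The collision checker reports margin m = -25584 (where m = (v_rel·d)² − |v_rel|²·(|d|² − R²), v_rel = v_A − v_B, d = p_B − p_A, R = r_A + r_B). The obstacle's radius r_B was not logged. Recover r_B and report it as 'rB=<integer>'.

m = -25584
d = (-19, 4);  v_rel = (-4, 12),  |v_rel|² = 160
v_rel×d = (-4)·(4) − (12)·(-19) = 212
since m = R²·160 − 212²:  R² = (44944 + -25584) / 160 = 121
R = √121 = 11  ⇒  r_B = 11 − 7 = 4

rB=4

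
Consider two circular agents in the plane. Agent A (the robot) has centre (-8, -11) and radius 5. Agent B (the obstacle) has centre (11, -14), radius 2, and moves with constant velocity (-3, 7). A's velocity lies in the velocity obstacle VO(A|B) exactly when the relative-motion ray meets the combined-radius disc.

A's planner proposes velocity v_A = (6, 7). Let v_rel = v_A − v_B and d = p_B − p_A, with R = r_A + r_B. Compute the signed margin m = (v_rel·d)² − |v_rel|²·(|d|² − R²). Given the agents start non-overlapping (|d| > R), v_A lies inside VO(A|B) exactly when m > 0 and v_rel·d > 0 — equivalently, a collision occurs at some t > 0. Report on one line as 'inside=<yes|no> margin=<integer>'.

d = (19, -3),  |d|² = 370;  R = 5+2 = 7,  c = 370−7² = 321
v_rel = (9, 0),  |v_rel|² = 81;  v_rel·d = (9)·(19) + (0)·(-3) = 171
81·t² − 342·t + 321 = 0  ⇒  m = 171² − 81·321 = 3240
m = 3240 > 0,  v_rel·d = 171 > 0  ⇒  inside

inside=yes margin=3240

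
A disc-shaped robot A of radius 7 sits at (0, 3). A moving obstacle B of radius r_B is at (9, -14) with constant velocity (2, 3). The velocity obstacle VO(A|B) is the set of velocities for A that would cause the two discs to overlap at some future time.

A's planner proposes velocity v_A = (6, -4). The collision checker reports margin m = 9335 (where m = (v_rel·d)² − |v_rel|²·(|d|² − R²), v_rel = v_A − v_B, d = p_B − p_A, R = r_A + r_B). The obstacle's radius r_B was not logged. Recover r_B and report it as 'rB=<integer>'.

m = 9335
d = (9, -17);  v_rel = (4, -7),  |v_rel|² = 65
v_rel×d = (4)·(-17) − (-7)·(9) = -5
since m = R²·65 − (-5)²:  R² = (25 + 9335) / 65 = 144
R = √144 = 12  ⇒  r_B = 12 − 7 = 5

rB=5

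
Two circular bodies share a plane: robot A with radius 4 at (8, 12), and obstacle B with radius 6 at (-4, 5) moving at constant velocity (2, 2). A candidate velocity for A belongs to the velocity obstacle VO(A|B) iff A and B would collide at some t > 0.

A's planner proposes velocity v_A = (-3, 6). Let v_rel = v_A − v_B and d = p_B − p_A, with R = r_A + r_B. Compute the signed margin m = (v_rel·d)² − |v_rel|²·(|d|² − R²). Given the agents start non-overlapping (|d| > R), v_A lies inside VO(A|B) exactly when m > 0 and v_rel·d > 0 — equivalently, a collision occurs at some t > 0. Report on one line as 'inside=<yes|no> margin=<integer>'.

d = (-12, -7),  |d|² = 193;  R = 4+6 = 10,  c = 193−10² = 93
v_rel = (-5, 4),  |v_rel|² = 41;  v_rel·d = (-5)·(-12) + (4)·(-7) = 32
41·t² − 64·t + 93 = 0  ⇒  m = 32² − 41·93 = -2789
m = -2789 < 0,  v_rel·d = 32 > 0  ⇒  outside

inside=no margin=-2789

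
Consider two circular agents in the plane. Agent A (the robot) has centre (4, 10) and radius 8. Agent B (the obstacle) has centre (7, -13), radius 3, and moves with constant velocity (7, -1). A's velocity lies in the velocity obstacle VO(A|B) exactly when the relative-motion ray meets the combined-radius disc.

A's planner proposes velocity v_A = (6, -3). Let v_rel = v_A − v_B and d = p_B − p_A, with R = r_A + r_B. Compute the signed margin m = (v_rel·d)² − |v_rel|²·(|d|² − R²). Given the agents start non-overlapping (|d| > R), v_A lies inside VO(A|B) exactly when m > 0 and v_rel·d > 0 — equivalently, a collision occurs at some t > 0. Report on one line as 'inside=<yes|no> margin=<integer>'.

d = (3, -23),  |d|² = 538;  R = 8+3 = 11,  c = 538−11² = 417
v_rel = (-1, -2),  |v_rel|² = 5;  v_rel·d = (-1)·(3) + (-2)·(-23) = 43
5·t² − 86·t + 417 = 0  ⇒  m = 43² − 5·417 = -236
m = -236 < 0,  v_rel·d = 43 > 0  ⇒  outside

inside=no margin=-236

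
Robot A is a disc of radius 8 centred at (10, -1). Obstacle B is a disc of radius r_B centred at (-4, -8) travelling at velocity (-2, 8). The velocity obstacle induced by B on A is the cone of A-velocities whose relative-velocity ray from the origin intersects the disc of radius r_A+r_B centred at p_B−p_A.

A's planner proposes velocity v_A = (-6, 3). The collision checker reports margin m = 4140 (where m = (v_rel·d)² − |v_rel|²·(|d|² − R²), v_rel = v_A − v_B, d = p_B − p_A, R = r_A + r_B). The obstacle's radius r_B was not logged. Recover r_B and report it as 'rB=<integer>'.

m = 4140
d = (-14, -7);  v_rel = (-4, -5),  |v_rel|² = 41
v_rel×d = (-4)·(-7) − (-5)·(-14) = -42
since m = R²·41 − (-42)²:  R² = (1764 + 4140) / 41 = 144
R = √144 = 12  ⇒  r_B = 12 − 8 = 4

rB=4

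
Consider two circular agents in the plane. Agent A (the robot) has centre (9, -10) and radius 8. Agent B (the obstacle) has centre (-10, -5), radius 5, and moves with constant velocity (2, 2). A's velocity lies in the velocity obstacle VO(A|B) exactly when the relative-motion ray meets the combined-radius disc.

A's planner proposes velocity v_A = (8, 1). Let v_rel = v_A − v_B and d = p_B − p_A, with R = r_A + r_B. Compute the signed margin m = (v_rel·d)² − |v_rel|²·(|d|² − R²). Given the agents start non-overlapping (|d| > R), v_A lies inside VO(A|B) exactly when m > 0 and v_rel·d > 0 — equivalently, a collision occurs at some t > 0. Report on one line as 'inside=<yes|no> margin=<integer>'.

d = (-19, 5),  |d|² = 386;  R = 8+5 = 13,  c = 386−13² = 217
v_rel = (6, -1),  |v_rel|² = 37;  v_rel·d = (6)·(-19) + (-1)·(5) = -119
37·t² + 238·t + 217 = 0  ⇒  m = (-119)² − 37·217 = 6132
m = 6132 > 0,  v_rel·d = -119 < 0  ⇒  outside

inside=no margin=6132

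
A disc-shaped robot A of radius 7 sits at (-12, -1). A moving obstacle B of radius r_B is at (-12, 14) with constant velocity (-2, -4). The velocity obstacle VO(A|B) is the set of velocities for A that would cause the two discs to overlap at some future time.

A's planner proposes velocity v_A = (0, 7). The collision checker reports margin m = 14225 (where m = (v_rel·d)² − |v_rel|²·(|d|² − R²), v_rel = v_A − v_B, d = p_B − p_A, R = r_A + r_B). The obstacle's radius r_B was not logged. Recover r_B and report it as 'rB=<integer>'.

m = 14225
d = (0, 15);  v_rel = (2, 11),  |v_rel|² = 125
v_rel×d = (2)·(15) − (11)·(0) = 30
since m = R²·125 − 30²:  R² = (900 + 14225) / 125 = 121
R = √121 = 11  ⇒  r_B = 11 − 7 = 4

rB=4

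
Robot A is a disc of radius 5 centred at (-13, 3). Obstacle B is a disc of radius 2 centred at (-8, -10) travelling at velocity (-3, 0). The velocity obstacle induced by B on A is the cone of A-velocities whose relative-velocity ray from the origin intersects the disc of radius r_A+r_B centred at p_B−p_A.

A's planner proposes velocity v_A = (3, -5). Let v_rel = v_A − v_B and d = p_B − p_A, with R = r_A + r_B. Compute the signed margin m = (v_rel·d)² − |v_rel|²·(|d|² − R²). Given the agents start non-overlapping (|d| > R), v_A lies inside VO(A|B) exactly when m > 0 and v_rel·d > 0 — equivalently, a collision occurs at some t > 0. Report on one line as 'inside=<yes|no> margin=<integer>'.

d = (5, -13),  |d|² = 194;  R = 5+2 = 7,  c = 194−7² = 145
v_rel = (6, -5),  |v_rel|² = 61;  v_rel·d = (6)·(5) + (-5)·(-13) = 95
61·t² − 190·t + 145 = 0  ⇒  m = 95² − 61·145 = 180
m = 180 > 0,  v_rel·d = 95 > 0  ⇒  inside

inside=yes margin=180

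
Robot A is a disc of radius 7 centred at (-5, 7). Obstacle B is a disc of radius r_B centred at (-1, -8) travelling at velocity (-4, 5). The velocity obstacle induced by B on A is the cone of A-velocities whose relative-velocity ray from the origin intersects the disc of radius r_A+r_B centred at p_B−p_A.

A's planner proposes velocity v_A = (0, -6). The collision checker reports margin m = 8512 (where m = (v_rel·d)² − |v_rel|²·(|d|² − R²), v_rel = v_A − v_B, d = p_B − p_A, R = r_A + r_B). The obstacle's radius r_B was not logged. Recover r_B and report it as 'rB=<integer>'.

m = 8512
d = (4, -15);  v_rel = (4, -11),  |v_rel|² = 137
v_rel×d = (4)·(-15) − (-11)·(4) = -16
since m = R²·137 − (-16)²:  R² = (256 + 8512) / 137 = 64
R = √64 = 8  ⇒  r_B = 8 − 7 = 1

rB=1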